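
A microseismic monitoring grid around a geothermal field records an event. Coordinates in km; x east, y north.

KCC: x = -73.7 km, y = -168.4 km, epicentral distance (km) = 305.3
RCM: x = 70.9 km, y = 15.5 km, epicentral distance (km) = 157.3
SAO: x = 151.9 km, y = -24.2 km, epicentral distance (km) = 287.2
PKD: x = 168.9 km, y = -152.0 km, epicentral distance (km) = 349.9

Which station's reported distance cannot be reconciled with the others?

Solve using three stations at a time. Using KCC, RCM, PKD (subtract circle equations pairwise → linear system) gives (x, y) ≈ (-32.5, 134.2).
Distances from that point to each station vs reported:
  KCC: calculated 305.4 vs reported 305.3 → residual 0.1 km
  RCM: calculated 157.4 vs reported 157.3 → residual 0.1 km
  SAO: calculated 243.1 vs reported 287.2 → residual 44.1 km
  PKD: calculated 350.0 vs reported 349.9 → residual 0.1 km
KCC, RCM, PKD are mutually consistent (residuals ≈ 0); SAO is off by 44.1 km.

SAO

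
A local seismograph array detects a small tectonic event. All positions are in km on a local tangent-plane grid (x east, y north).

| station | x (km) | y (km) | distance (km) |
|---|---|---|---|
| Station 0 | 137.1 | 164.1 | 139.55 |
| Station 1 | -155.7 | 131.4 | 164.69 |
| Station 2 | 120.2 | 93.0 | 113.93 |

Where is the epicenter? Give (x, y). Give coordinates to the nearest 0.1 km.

Circle about each station: (x − 137.1)² + (y − 164.1)² = 139.55²; (x + 155.7)² + (y − 131.4)² = 164.69²; (x − 120.2)² + (y − 93.0)² = 113.93².
Subtracting the Station 0 equation from the Station 1 and Station 2 equations removes the quadratic terms:
-585.6 x − 65.4 y = -11865.36
-33.8 x − 142.2 y = -16134.02
Solving the 2×2 system: x ≈ 7.8, y ≈ 111.6 km.
Check against Station 0 (with the unrounded x, y): √((x − 137.1)²+(y − 164.1)²) = 139.55 ≈ 139.55 km. ✓

(7.8, 111.6)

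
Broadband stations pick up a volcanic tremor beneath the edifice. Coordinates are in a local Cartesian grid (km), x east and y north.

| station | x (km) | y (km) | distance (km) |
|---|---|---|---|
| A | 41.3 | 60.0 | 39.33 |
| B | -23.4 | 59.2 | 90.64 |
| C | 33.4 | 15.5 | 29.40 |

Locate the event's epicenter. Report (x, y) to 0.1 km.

x ≈ 60.9 km, y ≈ 25.9 km

Circle about each station: (x − 41.3)² + (y − 60.0)² = 39.33²; (x + 23.4)² + (y − 59.2)² = 90.64²; (x − 33.4)² + (y − 15.5)² = 29.40².
Subtracting pairs of circle equations eliminates x²+y² and gives linear equations (the radical axes):
-129.4 x − 1.6 y = -7922.25
-15.8 x − 89.0 y = -3267.39
Solving the 2×2 system: x ≈ 60.9, y ≈ 25.9 km.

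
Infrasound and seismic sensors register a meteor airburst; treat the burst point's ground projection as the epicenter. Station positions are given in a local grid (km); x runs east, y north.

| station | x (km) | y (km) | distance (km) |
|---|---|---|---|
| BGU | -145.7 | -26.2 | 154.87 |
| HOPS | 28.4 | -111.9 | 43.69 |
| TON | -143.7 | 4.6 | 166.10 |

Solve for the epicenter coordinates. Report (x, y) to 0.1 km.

Circle about each station: (x + 145.7)² + (y + 26.2)² = 154.87²; (x − 28.4)² + (y + 111.9)² = 43.69²; (x + 143.7)² + (y − 4.6)² = 166.10².
Subtracting pairs of circle equations eliminates x²+y² and gives linear equations (the radical axes):
348.2 x − 171.4 y = 13489.14
4.0 x + 61.6 y = -4848.57
Solving the 2×2 system: x ≈ -0.0, y ≈ -78.7 km.
Check against BGU (with the unrounded x, y): √((x + 145.7)²+(y + 26.2)²) = 154.87 ≈ 154.87 km. ✓

(-0.0, -78.7)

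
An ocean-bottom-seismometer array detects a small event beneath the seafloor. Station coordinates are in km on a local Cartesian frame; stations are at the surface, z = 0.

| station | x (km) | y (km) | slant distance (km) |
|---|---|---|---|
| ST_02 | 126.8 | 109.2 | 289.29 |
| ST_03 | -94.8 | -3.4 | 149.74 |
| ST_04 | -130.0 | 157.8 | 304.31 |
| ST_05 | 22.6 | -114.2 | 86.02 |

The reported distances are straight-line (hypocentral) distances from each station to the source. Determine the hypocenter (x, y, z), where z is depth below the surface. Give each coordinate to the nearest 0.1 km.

x ≈ -32.8 km, y ≈ -123.1 km, depth ≈ 65.2 km

Each station gives a sphere (x−x_i)² + (y−y_i)² + z² = d_i² (stations at z=0).
Subtracting the ST_02 sphere from ST_03 and ST_04: z² cancels, leaving linear equations in x and y:
-443.2 x − 225.2 y = 42262.36
-513.6 x + 97.2 y = 4882.09
Solving: x ≈ -32.804, y ≈ -123.107 km (keep extra digits for the depth step; rounded: -32.8, -123.1).
Then from the ST_02 sphere: z² = 289.29² − (x − 126.8)² − (y − 109.2)² with x = -32.804, y = -123.107, so z ≈ 65.182 ≈ 65.2 km.
Check against ST_05 (with the unrounded solution): distance 86.01 ≈ 86.02 km. ✓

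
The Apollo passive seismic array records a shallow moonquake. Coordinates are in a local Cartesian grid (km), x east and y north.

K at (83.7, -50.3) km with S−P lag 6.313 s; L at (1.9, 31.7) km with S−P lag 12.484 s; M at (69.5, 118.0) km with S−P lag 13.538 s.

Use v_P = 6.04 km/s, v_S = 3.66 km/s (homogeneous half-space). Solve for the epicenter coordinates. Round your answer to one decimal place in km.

113.5 km east, 0.2 km north

Distance from S−P lag: d = Δt · v_P v_S / (v_P − v_S) = Δt · (6.04·3.66)/(6.04−3.66) ≈ 9.2884·Δt.
So d_K = 58.64, d_L = 115.96, d_M = 125.75 km.
Circle about each station: (x − 83.7)² + (y + 50.3)² = 58.64²; (x − 1.9)² + (y − 31.7)² = 115.96²; (x − 69.5)² + (y − 118.0)² = 125.75².
Subtracting pairs of circle equations eliminates x²+y² and gives linear equations (the radical axes):
-163.6 x + 164.0 y = -18535.35
-28.4 x + 336.6 y = -3155.94
Solving the 2×2 system: x ≈ 113.5, y ≈ 0.2 km.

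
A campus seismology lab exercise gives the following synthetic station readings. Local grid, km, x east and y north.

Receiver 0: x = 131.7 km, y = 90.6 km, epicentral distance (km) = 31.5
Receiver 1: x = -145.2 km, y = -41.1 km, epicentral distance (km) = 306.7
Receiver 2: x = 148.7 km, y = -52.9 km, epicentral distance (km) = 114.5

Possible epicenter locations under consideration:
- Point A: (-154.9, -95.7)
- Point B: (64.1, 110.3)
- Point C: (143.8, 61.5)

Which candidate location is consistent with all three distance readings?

Point C

For each candidate, compare |candidate − station| to the reported distance:
Point A: residuals Receiver 0 310.3, Receiver 1 251.2, Receiver 2 192.1 → max 310.3 km
Point B: residuals Receiver 0 38.9, Receiver 1 48.4, Receiver 2 69.3 → max 69.3 km
Point C: residuals Receiver 0 0.0, Receiver 1 0.0, Receiver 2 0.0 → max 0.0 km
Only Point C has all residuals ≈ 0.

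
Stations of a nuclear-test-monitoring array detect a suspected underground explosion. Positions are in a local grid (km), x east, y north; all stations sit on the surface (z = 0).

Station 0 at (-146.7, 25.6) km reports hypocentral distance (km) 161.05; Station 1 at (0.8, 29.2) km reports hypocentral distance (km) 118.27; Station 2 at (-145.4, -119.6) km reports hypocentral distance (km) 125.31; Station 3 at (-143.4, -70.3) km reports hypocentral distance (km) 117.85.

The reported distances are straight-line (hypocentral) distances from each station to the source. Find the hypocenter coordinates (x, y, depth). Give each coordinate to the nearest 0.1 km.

x ≈ -29.8 km, y ≈ -81.2 km, depth ≈ 29.4 km

Each station gives a sphere (x−x_i)² + (y−y_i)² + z² = d_i² (stations at z=0).
Subtracting the Station 0 sphere from Station 1 and Station 2: z² cancels, leaving linear equations in x and y:
295.0 x + 7.2 y = -9373.66
2.6 x − 290.4 y = 23503.58
Solving: x ≈ -29.793, y ≈ -81.202 km (keep extra digits for the depth step; rounded: -29.8, -81.2).
Then from the Station 0 sphere: z² = 161.05² − (x + 146.7)² − (y − 25.6)² with x = -29.793, y = -81.202, so z ≈ 29.380 ≈ 29.4 km.
Check against Station 3 (with the unrounded solution): distance 117.85 ≈ 117.85 km. ✓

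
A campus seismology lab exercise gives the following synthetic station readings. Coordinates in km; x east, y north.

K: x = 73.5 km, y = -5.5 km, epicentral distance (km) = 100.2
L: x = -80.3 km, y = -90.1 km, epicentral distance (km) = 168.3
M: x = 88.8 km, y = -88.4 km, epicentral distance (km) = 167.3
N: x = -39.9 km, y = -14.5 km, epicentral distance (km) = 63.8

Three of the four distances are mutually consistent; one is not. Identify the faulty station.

Solve using three stations at a time. Using K, M, N (subtract circle equations pairwise → linear system) gives (x, y) ≈ (-13.8, 43.8).
Distances from that point to each station vs reported:
  K: calculated 100.2 vs reported 100.2 → residual 0.0 km
  L: calculated 149.5 vs reported 168.3 → residual 18.8 km
  M: calculated 167.3 vs reported 167.3 → residual 0.0 km
  N: calculated 63.9 vs reported 63.8 → residual 0.1 km
K, M, N are mutually consistent (residuals ≈ 0); L is off by 18.8 km.

L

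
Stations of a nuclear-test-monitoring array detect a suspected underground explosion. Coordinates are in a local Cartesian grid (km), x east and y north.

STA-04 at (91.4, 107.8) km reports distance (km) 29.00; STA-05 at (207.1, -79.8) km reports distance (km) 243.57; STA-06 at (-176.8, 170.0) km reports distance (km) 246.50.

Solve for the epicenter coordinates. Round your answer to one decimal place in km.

Circle about each station: (x − 91.4)² + (y − 107.8)² = 29.00²; (x − 207.1)² + (y + 79.8)² = 243.57²; (x + 176.8)² + (y − 170.0)² = 246.50².
Subtracting the STA-04 equation from the STA-05 and STA-06 equations removes the quadratic terms:
231.4 x − 375.2 y = -29201.69
-536.4 x + 124.4 y = -19737.81
Solving the 2×2 system: x ≈ 64.0, y ≈ 117.3 km.
Check against STA-04 (with the unrounded x, y): √((x − 91.4)²+(y − 107.8)²) = 29.00 ≈ 29.00 km. ✓

x ≈ 64.0 km, y ≈ 117.3 km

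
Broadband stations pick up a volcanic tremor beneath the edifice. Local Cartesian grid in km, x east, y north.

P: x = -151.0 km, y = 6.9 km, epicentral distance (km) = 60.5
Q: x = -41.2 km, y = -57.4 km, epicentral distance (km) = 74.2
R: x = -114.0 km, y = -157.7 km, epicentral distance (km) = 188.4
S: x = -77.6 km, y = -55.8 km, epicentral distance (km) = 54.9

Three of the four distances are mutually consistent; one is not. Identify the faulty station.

Solve using three stations at a time. Using P, Q, S (subtract circle equations pairwise → linear system) gives (x, y) ≈ (-91.3, -2.6).
Distances from that point to each station vs reported:
  P: calculated 60.5 vs reported 60.5 → residual 0.0 km
  Q: calculated 74.2 vs reported 74.2 → residual 0.0 km
  R: calculated 156.7 vs reported 188.4 → residual 31.7 km
  S: calculated 54.9 vs reported 54.9 → residual 0.0 km
P, Q, S are mutually consistent (residuals ≈ 0); R is off by 31.7 km.

R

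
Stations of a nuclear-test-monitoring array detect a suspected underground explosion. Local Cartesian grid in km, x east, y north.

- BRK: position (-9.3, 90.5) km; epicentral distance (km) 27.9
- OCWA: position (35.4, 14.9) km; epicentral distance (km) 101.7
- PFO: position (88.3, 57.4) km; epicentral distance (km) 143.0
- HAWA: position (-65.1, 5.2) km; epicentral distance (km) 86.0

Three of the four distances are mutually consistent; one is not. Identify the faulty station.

PFO

Solve using three stations at a time. Using BRK, OCWA, HAWA (subtract circle equations pairwise → linear system) gives (x, y) ≈ (-36.9, 86.4).
Distances from that point to each station vs reported:
  BRK: calculated 27.9 vs reported 27.9 → residual 0.0 km
  OCWA: calculated 101.7 vs reported 101.7 → residual 0.0 km
  PFO: calculated 128.5 vs reported 143.0 → residual 14.5 km
  HAWA: calculated 86.0 vs reported 86.0 → residual 0.0 km
BRK, OCWA, HAWA are mutually consistent (residuals ≈ 0); PFO is off by 14.5 km.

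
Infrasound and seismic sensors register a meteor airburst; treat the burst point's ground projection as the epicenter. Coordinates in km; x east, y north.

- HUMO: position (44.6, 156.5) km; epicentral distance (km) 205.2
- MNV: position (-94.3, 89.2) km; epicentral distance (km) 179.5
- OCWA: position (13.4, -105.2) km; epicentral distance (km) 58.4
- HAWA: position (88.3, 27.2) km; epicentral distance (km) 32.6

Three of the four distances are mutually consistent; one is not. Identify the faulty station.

Solve using three stations at a time. Using HUMO, MNV, OCWA (subtract circle equations pairwise → linear system) gives (x, y) ≈ (22.1, -47.5).
Distances from that point to each station vs reported:
  HUMO: calculated 205.2 vs reported 205.2 → residual 0.0 km
  MNV: calculated 179.5 vs reported 179.5 → residual 0.0 km
  OCWA: calculated 58.4 vs reported 58.4 → residual 0.0 km
  HAWA: calculated 99.8 vs reported 32.6 → residual 67.2 km
HUMO, MNV, OCWA are mutually consistent (residuals ≈ 0); HAWA is off by 67.2 km.

HAWA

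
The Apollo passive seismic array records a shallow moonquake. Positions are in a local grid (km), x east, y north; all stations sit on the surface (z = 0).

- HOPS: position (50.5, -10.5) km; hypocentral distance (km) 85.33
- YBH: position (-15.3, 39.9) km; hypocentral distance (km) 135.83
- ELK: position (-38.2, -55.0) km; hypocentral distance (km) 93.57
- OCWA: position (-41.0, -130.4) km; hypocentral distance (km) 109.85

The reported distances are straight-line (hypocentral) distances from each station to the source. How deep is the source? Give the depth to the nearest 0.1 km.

Each station gives a sphere (x−x_i)² + (y−y_i)² + z² = d_i² (stations at z=0).
Subtracting the HOPS sphere from YBH and ELK: z² cancels, leaving linear equations in x and y:
-131.6 x + 100.8 y = -12002.98
-177.4 x − 89.0 y = 349.60
Solving: x ≈ 34.906, y ≈ -73.505 km (keep extra digits for the depth step; rounded: 34.9, -73.5).
Then from the HOPS sphere: z² = 85.33² − (x − 50.5)² − (y + 10.5)² with x = 34.906, y = -73.505, so z ≈ 55.393 ≈ 55.4 km.
Check against OCWA (with the unrounded solution): distance 109.85 ≈ 109.85 km. ✓

depth ≈ 55.4 km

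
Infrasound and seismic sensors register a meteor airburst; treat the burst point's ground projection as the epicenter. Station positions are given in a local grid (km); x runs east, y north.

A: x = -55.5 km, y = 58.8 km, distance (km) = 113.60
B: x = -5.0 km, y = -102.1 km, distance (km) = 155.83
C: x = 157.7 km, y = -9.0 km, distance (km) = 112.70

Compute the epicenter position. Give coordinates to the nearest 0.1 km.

56.7 km east, 41.0 km north

Circle about each station: (x + 55.5)² + (y − 58.8)² = 113.60²; (x + 5.0)² + (y + 102.1)² = 155.83²; (x − 157.7)² + (y + 9.0)² = 112.70².
Subtracting pairs of circle equations eliminates x²+y² and gives linear equations (the radical axes):
101.0 x − 321.8 y = -7466.31
426.4 x − 135.6 y = 18616.27
Solving the 2×2 system: x ≈ 56.7, y ≈ 41.0 km.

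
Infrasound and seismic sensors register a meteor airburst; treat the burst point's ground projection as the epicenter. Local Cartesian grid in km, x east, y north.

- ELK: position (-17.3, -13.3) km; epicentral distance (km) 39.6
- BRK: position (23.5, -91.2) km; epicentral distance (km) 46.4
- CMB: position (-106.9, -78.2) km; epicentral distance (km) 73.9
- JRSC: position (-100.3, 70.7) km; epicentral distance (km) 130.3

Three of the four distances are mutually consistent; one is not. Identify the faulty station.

BRK

Solve using three stations at a time. Using ELK, CMB, JRSC (subtract circle equations pairwise → linear system) gives (x, y) ≈ (-40.8, -45.2).
Distances from that point to each station vs reported:
  ELK: calculated 39.6 vs reported 39.6 → residual 0.0 km
  BRK: calculated 79.0 vs reported 46.4 → residual 32.6 km
  CMB: calculated 73.9 vs reported 73.9 → residual 0.0 km
  JRSC: calculated 130.3 vs reported 130.3 → residual 0.0 km
ELK, CMB, JRSC are mutually consistent (residuals ≈ 0); BRK is off by 32.6 km.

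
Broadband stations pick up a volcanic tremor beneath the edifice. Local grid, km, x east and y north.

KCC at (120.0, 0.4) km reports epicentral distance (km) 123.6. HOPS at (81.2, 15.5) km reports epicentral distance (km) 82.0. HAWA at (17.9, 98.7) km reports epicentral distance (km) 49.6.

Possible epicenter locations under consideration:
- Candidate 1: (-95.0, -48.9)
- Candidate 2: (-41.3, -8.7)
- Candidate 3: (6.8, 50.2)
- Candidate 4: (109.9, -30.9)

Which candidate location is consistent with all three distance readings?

For each candidate, compare |candidate − station| to the reported distance:
Candidate 1: residuals KCC 97.0, HOPS 105.6, HAWA 136.2 → max 136.2 km
Candidate 2: residuals KCC 38.0, HOPS 42.9, HAWA 73.0 → max 73.0 km
Candidate 3: residuals KCC 0.1, HOPS 0.1, HAWA 0.2 → max 0.2 km
Candidate 4: residuals KCC 90.7, HOPS 27.4, HAWA 109.3 → max 109.3 km
Only Candidate 3 has all residuals ≈ 0.

Candidate 3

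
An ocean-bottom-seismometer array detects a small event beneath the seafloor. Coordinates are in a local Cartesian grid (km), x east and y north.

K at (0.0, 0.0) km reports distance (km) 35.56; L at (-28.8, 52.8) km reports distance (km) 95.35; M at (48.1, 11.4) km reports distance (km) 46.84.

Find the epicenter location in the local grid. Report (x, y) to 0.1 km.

Circle about each station: x² + y² = 35.56²; (x + 28.8)² + (y − 52.8)² = 95.35²; (x − 48.1)² + (y − 11.4)² = 46.84².
Subtracting the K equation from the L and M equations removes the quadratic terms:
-57.6 x + 105.6 y = -4209.83
96.2 x + 22.8 y = 1514.10
Solving the 2×2 system: x ≈ 22.3, y ≈ -27.7 km.

(22.3, -27.7)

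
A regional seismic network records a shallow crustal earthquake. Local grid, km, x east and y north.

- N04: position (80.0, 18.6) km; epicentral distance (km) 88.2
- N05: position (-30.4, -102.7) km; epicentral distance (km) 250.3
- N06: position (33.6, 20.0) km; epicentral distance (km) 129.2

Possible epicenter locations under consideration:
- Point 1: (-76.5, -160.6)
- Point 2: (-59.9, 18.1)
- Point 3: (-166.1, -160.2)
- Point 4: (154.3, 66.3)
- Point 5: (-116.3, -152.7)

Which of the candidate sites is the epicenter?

Point 4

For each candidate, compare |candidate − station| to the reported distance:
Point 1: residuals N04 149.7, N05 176.3, N06 82.3 → max 176.3 km
Point 2: residuals N04 51.7, N05 126.0, N06 35.7 → max 126.0 km
Point 3: residuals N04 216.0, N05 102.9, N06 139.8 → max 216.0 km
Point 4: residuals N04 0.1, N05 0.0, N06 0.1 → max 0.1 km
Point 5: residuals N04 172.3, N05 150.9, N06 99.5 → max 172.3 km
Only Point 4 has all residuals ≈ 0.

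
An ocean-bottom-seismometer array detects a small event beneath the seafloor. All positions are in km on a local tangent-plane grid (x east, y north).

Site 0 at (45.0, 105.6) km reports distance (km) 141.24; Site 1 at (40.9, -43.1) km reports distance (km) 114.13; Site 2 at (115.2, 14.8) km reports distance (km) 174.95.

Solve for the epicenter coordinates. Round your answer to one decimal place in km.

Circle about each station: (x − 45.0)² + (y − 105.6)² = 141.24²; (x − 40.9)² + (y + 43.1)² = 114.13²; (x − 115.2)² + (y − 14.8)² = 174.95².
Subtracting the Site 0 equation from the Site 1 and Site 2 equations removes the quadratic terms:
-8.2 x − 297.4 y = -2722.86
140.4 x − 181.6 y = -10345.04
Solving the 2×2 system: x ≈ -59.7, y ≈ 10.8 km.

x ≈ -59.7 km, y ≈ 10.8 km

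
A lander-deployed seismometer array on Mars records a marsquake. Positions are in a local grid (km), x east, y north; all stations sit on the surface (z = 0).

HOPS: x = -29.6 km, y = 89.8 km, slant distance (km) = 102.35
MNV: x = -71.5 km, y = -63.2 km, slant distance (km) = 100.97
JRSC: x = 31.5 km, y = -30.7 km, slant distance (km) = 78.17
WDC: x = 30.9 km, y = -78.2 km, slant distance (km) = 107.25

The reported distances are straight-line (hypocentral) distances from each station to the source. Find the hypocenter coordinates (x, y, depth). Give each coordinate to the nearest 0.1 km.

Each station gives a sphere (x−x_i)² + (y−y_i)² + z² = d_i² (stations at z=0).
Subtracting the HOPS sphere from MNV and JRSC: z² cancels, leaving linear equations in x and y:
-83.8 x − 306.0 y = 446.87
122.2 x − 241.0 y = -2640.49
Solving: x ≈ -15.900, y ≈ 2.894 km (keep extra digits for the depth step; rounded: -15.9, 2.9).
Then from the HOPS sphere: z² = 102.35² − (x + 29.6)² − (y − 89.8)² with x = -15.900, y = 2.894, so z ≈ 52.299 ≈ 52.3 km.

(-15.9, 2.9, 52.3)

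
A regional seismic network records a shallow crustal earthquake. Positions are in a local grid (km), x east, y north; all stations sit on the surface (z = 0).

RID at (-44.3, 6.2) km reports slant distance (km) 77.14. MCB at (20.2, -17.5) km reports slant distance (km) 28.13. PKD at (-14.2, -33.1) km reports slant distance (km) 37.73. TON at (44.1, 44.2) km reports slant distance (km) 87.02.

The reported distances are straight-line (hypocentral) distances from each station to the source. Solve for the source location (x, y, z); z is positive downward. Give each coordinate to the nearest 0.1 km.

Each station gives a sphere (x−x_i)² + (y−y_i)² + z² = d_i² (stations at z=0).
Subtracting the RID sphere from MCB and PKD: z² cancels, leaving linear equations in x and y:
129.0 x − 47.4 y = 3872.64
60.2 x − 78.6 y = 3823.35
Solving: x ≈ 16.904, y ≈ -35.696 km (keep extra digits for the depth step; rounded: 16.9, -35.7).
Then from the RID sphere: z² = 77.14² − (x + 44.3)² − (y − 6.2)² with x = 16.904, y = -35.696, so z ≈ 21.198 ≈ 21.2 km.
Check against TON (with the unrounded solution): distance 87.02 ≈ 87.02 km. ✓

(16.9, -35.7, 21.2)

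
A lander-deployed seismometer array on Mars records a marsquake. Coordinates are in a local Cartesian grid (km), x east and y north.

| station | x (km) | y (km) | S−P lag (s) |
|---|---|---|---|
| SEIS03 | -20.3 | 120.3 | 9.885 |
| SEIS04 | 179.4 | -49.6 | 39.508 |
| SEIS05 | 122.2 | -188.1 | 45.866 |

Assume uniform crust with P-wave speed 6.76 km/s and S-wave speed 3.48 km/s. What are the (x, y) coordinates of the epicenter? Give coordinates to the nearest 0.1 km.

Distance from S−P lag: d = Δt · v_P v_S / (v_P − v_S) = Δt · (6.76·3.48)/(6.76−3.48) ≈ 7.1722·Δt.
So d_SEIS03 = 70.90, d_SEIS04 = 283.36, d_SEIS05 = 328.96 km.
Circle about each station: (x + 20.3)² + (y − 120.3)² = 70.90²; (x − 179.4)² + (y + 49.6)² = 283.36²; (x − 122.2)² + (y + 188.1)² = 328.96².
Subtracting pairs of circle equations eliminates x²+y² and gives linear equations (the radical axes):
399.4 x − 339.8 y = -55505.74
285.0 x − 616.8 y = -67757.60
Solving the 2×2 system: x ≈ -75.0, y ≈ 75.2 km.

(-75.0, 75.2)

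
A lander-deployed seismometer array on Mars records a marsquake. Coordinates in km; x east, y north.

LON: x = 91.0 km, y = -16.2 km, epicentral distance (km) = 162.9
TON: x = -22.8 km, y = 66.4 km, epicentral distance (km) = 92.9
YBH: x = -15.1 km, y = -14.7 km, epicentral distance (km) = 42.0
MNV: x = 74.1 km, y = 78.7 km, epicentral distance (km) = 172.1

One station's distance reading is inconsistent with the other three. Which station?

YBH

Solve using three stations at a time. Using LON, TON, MNV (subtract circle equations pairwise → linear system) gives (x, y) ≈ (-71.9, -12.5).
Distances from that point to each station vs reported:
  LON: calculated 162.9 vs reported 162.9 → residual 0.0 km
  TON: calculated 92.9 vs reported 92.9 → residual 0.0 km
  YBH: calculated 56.8 vs reported 42.0 → residual 14.8 km
  MNV: calculated 172.1 vs reported 172.1 → residual 0.0 km
LON, TON, MNV are mutually consistent (residuals ≈ 0); YBH is off by 14.8 km.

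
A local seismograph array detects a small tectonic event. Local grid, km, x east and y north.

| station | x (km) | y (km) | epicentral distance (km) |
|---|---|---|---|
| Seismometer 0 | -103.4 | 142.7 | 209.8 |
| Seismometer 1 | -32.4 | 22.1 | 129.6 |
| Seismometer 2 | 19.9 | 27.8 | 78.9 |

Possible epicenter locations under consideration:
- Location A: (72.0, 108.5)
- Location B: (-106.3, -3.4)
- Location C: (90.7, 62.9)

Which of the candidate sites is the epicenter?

Location C

For each candidate, compare |candidate − station| to the reported distance:
Location A: residuals Seismometer 0 31.1, Seismometer 1 5.9, Seismometer 2 17.2 → max 31.1 km
Location B: residuals Seismometer 0 63.7, Seismometer 1 51.4, Seismometer 2 51.1 → max 63.7 km
Location C: residuals Seismometer 0 0.1, Seismometer 1 0.1, Seismometer 2 0.1 → max 0.1 km
Only Location C has all residuals ≈ 0.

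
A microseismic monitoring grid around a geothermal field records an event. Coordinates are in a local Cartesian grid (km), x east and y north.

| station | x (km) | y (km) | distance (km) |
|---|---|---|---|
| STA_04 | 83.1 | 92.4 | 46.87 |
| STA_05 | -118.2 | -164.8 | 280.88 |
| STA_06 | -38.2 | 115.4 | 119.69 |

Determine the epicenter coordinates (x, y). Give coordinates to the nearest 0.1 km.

Circle about each station: (x − 83.1)² + (y − 92.4)² = 46.87²; (x + 118.2)² + (y + 164.8)² = 280.88²; (x + 38.2)² + (y − 115.4)² = 119.69².
Subtracting the STA_04 equation from the STA_05 and STA_06 equations removes the quadratic terms:
-402.6 x − 514.4 y = -51009.87
-242.6 x + 46.0 y = -12795.87
Solving the 2×2 system: x ≈ 62.3, y ≈ 50.4 km.

62.3 km east, 50.4 km north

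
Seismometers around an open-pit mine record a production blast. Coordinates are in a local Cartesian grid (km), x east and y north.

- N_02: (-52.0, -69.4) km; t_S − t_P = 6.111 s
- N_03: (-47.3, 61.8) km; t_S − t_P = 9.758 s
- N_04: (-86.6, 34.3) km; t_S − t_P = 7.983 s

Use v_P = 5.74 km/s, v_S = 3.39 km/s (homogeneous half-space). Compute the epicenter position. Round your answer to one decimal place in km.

(-47.5, -19.0)

Distance from S−P lag: d = Δt · v_P v_S / (v_P − v_S) = Δt · (5.74·3.39)/(5.74−3.39) ≈ 8.2803·Δt.
So d_N_02 = 50.60, d_N_03 = 80.80, d_N_04 = 66.10 km.
Circle about each station: (x + 52.0)² + (y + 69.4)² = 50.60²; (x + 47.3)² + (y − 61.8)² = 80.80²; (x + 86.6)² + (y − 34.3)² = 66.10².
Subtracting pairs of circle equations eliminates x²+y² and gives linear equations (the radical axes):
9.4 x + 262.4 y = -5432.11
-69.2 x + 207.4 y = -653.16
Solving the 2×2 system: x ≈ -47.5, y ≈ -19.0 km.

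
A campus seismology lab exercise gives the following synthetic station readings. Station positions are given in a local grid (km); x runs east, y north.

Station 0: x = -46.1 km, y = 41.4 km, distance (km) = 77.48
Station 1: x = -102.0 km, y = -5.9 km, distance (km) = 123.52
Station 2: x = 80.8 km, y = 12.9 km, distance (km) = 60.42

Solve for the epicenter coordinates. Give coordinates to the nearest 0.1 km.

(21.2, 3.0)

Circle about each station: (x + 46.1)² + (y − 41.4)² = 77.48²; (x + 102.0)² + (y + 5.9)² = 123.52²; (x − 80.8)² + (y − 12.9)² = 60.42².
Subtracting pairs of circle equations eliminates x²+y² and gives linear equations (the radical axes):
-111.8 x − 94.6 y = -2654.40
253.8 x − 57.0 y = 5208.45
Solving the 2×2 system: x ≈ 21.2, y ≈ 3.0 km.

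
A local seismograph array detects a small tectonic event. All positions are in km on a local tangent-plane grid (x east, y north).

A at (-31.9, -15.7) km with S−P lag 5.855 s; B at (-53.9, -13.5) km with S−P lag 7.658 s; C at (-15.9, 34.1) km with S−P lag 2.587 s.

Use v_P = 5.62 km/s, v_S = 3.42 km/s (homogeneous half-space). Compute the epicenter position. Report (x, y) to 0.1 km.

Distance from S−P lag: d = Δt · v_P v_S / (v_P − v_S) = Δt · (5.62·3.42)/(5.62−3.42) ≈ 8.7365·Δt.
So d_A = 51.15, d_B = 66.90, d_C = 22.60 km.
Circle about each station: (x + 31.9)² + (y + 15.7)² = 51.15²; (x + 53.9)² + (y + 13.5)² = 66.90²; (x + 15.9)² + (y − 34.1)² = 22.60².
Subtracting the A equation from the B and C equations removes the quadratic terms:
-44.0 x + 4.4 y = -35.93
32.0 x + 99.6 y = 2257.08
Solving the 2×2 system: x ≈ 3.0, y ≈ 21.7 km.

3.0 km east, 21.7 km north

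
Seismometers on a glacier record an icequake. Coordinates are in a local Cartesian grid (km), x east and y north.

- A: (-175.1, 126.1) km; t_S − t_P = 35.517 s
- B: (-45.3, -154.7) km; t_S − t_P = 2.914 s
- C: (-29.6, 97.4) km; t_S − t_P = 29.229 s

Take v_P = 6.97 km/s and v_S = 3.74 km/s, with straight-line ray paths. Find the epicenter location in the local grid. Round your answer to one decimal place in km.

Distance from S−P lag: d = Δt · v_P v_S / (v_P − v_S) = Δt · (6.97·3.74)/(6.97−3.74) ≈ 8.0705·Δt.
So d_A = 286.64, d_B = 23.52, d_C = 235.89 km.
Circle about each station: (x + 175.1)² + (y − 126.1)² = 286.64²; (x + 45.3)² + (y + 154.7)² = 23.52²; (x + 29.6)² + (y − 97.4)² = 235.89².
Subtracting the A equation from the B and C equations removes the quadratic terms:
259.6 x − 561.6 y = 61032.26
291.0 x − 57.4 y = -9679.90
Solving the 2×2 system: x ≈ -60.2, y ≈ -136.5 km.
Check against A (with the unrounded x, y): √((x + 175.1)²+(y − 126.1)²) = 286.64 ≈ 286.64 km. ✓

-60.2 km east, -136.5 km north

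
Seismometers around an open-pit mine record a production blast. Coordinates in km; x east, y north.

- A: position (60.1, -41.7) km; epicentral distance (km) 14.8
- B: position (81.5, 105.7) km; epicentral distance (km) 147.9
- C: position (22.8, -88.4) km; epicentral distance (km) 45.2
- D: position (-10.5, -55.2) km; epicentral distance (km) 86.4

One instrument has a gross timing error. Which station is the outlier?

Solve using three stations at a time. Using A, B, D (subtract circle equations pairwise → linear system) gives (x, y) ≈ (74.9, -42.1).
Distances from that point to each station vs reported:
  A: calculated 14.8 vs reported 14.8 → residual 0.0 km
  B: calculated 147.9 vs reported 147.9 → residual 0.0 km
  C: calculated 69.7 vs reported 45.2 → residual 24.5 km
  D: calculated 86.4 vs reported 86.4 → residual 0.0 km
A, B, D are mutually consistent (residuals ≈ 0); C is off by 24.5 km.

C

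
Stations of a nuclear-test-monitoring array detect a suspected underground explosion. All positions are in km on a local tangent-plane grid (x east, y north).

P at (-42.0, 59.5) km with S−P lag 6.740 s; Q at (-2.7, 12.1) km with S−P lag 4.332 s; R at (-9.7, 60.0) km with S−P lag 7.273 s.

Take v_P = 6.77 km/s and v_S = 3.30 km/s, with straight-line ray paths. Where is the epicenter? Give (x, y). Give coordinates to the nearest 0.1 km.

x ≈ -30.0 km, y ≈ 17.8 km

Distance from S−P lag: d = Δt · v_P v_S / (v_P − v_S) = Δt · (6.77·3.30)/(6.77−3.30) ≈ 6.4383·Δt.
So d_P = 43.39, d_Q = 27.89, d_R = 46.83 km.
Circle about each station: (x + 42.0)² + (y − 59.5)² = 43.39²; (x + 2.7)² + (y − 12.1)² = 27.89²; (x + 9.7)² + (y − 60.0)² = 46.83².
Subtracting the P equation from the Q and R equations removes the quadratic terms:
78.6 x − 94.8 y = -4045.71
64.6 x + 1.0 y = -1920.52
Solving the 2×2 system: x ≈ -30.0, y ≈ 17.8 km.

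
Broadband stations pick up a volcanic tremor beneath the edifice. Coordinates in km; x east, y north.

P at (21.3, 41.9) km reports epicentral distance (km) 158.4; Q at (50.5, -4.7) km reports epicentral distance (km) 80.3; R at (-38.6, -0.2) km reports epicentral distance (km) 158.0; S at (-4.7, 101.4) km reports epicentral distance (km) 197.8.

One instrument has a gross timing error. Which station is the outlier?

P

Solve using three stations at a time. Using Q, R, S (subtract circle equations pairwise → linear system) gives (x, y) ≈ (106.8, -62.0).
Distances from that point to each station vs reported:
  P: calculated 134.6 vs reported 158.4 → residual 23.8 km
  Q: calculated 80.3 vs reported 80.3 → residual 0.0 km
  R: calculated 158.0 vs reported 158.0 → residual 0.0 km
  S: calculated 197.8 vs reported 197.8 → residual 0.0 km
Q, R, S are mutually consistent (residuals ≈ 0); P is off by 23.8 km.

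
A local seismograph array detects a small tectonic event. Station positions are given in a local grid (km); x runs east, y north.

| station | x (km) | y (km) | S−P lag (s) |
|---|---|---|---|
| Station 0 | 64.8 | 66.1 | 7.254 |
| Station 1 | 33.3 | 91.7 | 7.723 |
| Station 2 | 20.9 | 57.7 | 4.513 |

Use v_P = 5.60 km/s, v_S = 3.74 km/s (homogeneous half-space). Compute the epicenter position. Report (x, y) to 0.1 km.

Distance from S−P lag: d = Δt · v_P v_S / (v_P − v_S) = Δt · (5.60·3.74)/(5.60−3.74) ≈ 11.2602·Δt.
So d_Station 0 = 81.68, d_Station 1 = 86.96, d_Station 2 = 50.82 km.
Circle about each station: (x − 64.8)² + (y − 66.1)² = 81.68²; (x − 33.3)² + (y − 91.7)² = 86.96²; (x − 20.9)² + (y − 57.7)² = 50.82².
Subtracting the Station 0 equation from the Station 1 and Station 2 equations removes the quadratic terms:
-63.0 x + 51.2 y = 59.11
-87.8 x − 16.8 y = -713.20
Solving the 2×2 system: x ≈ 6.4, y ≈ 9.0 km.
Check against Station 0 (with the unrounded x, y): √((x − 64.8)²+(y − 66.1)²) = 81.66 ≈ 81.68 km. ✓

(6.4, 9.0)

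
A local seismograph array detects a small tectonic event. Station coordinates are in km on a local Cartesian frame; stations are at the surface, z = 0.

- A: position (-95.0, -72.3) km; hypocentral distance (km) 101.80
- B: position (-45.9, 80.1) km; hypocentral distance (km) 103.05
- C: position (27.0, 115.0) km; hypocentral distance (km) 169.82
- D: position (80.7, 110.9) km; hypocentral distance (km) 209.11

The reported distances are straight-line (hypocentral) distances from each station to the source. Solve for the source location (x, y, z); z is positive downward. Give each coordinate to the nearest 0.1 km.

Each station gives a sphere (x−x_i)² + (y−y_i)² + z² = d_i² (stations at z=0).
Subtracting the A sphere from B and C: z² cancels, leaving linear equations in x and y:
98.2 x + 304.8 y = -5985.53
244.0 x + 374.6 y = -18773.88
Solving: x ≈ -92.592, y ≈ 10.193 km (keep extra digits for the depth step; rounded: -92.6, 10.2).
Then from the A sphere: z² = 101.80² − (x + 95.0)² − (y + 72.3)² with x = -92.592, y = 10.193, so z ≈ 59.602 ≈ 59.6 km.
Check against D (with the unrounded solution): distance 209.10 ≈ 209.11 km. ✓

(-92.6, 10.2, 59.6)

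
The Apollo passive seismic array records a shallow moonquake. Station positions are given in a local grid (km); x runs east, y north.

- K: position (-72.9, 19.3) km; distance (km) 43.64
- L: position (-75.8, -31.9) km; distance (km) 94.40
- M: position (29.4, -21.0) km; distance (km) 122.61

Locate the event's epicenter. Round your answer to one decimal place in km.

x ≈ -61.4 km, y ≈ 61.4 km

Circle about each station: (x + 72.9)² + (y − 19.3)² = 43.64²; (x + 75.8)² + (y + 31.9)² = 94.40²; (x − 29.4)² + (y + 21.0)² = 122.61².
Subtracting the K equation from the L and M equations removes the quadratic terms:
-5.8 x − 102.4 y = -5930.56
204.6 x − 80.6 y = -17510.30
Solving the 2×2 system: x ≈ -61.4, y ≈ 61.4 km.
Check against K (with the unrounded x, y): √((x + 72.9)²+(y − 19.3)²) = 43.64 ≈ 43.64 km. ✓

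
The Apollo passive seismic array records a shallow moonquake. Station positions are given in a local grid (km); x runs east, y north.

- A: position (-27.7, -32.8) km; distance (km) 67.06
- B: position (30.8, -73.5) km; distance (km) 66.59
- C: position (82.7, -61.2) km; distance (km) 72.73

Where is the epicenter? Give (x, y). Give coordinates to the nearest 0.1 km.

(34.2, -7.0)

Circle about each station: (x + 27.7)² + (y + 32.8)² = 67.06²; (x − 30.8)² + (y + 73.5)² = 66.59²; (x − 82.7)² + (y + 61.2)² = 72.73².
Subtracting the A equation from the B and C equations removes the quadratic terms:
117.0 x − 81.4 y = 4570.58
220.8 x − 56.8 y = 7948.99
Solving the 2×2 system: x ≈ 34.2, y ≈ -7.0 km.
Check against A (with the unrounded x, y): √((x + 27.7)²+(y + 32.8)²) = 67.07 ≈ 67.06 km. ✓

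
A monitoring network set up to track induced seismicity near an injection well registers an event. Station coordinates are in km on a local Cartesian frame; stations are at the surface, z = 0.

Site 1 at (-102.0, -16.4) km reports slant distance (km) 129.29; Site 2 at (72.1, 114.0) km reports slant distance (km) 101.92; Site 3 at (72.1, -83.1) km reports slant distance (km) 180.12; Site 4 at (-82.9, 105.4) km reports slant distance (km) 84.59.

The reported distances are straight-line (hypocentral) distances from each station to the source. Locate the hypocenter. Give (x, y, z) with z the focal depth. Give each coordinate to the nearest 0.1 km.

(-13.7, 71.4, 34.8)

Each station gives a sphere (x−x_i)² + (y−y_i)² + z² = d_i² (stations at z=0).
Subtracting the Site 1 sphere from Site 2 and Site 3: z² cancels, leaving linear equations in x and y:
348.2 x + 260.8 y = 13849.67
348.2 x − 133.4 y = -14296.25
Solving: x ≈ -13.703, y ≈ 71.400 km (keep extra digits for the depth step; rounded: -13.7, 71.4).
Then from the Site 1 sphere: z² = 129.29² − (x + 102.0)² − (y + 16.4)² with x = -13.703, y = 71.400, so z ≈ 34.795 ≈ 34.8 km.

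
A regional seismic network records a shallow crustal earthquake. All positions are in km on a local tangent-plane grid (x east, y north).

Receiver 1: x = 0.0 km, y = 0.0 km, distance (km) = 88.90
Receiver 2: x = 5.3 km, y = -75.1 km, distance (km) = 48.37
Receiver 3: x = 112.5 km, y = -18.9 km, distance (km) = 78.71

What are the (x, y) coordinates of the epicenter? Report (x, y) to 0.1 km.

Circle about each station: x² + y² = 88.90²; (x − 5.3)² + (y + 75.1)² = 48.37²; (x − 112.5)² + (y + 18.9)² = 78.71².
Subtracting pairs of circle equations eliminates x²+y² and gives linear equations (the radical axes):
10.6 x − 150.2 y = 11231.65
225.0 x − 37.8 y = 14721.41
Solving the 2×2 system: x ≈ 53.5, y ≈ -71.0 km.

(53.5, -71.0)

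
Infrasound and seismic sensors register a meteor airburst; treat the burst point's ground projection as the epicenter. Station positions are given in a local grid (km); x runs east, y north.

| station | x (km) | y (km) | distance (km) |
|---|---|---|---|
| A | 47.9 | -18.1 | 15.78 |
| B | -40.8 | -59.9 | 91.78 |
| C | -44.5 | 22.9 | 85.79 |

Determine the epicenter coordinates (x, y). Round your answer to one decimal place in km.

Circle about each station: (x − 47.9)² + (y + 18.1)² = 15.78²; (x + 40.8)² + (y + 59.9)² = 91.78²; (x + 44.5)² + (y − 22.9)² = 85.79².
Subtracting the A equation from the B and C equations removes the quadratic terms:
-177.4 x − 83.6 y = -5543.93
-184.8 x + 82.0 y = -7228.28
Solving the 2×2 system: x ≈ 35.3, y ≈ -8.6 km.

x ≈ 35.3 km, y ≈ -8.6 km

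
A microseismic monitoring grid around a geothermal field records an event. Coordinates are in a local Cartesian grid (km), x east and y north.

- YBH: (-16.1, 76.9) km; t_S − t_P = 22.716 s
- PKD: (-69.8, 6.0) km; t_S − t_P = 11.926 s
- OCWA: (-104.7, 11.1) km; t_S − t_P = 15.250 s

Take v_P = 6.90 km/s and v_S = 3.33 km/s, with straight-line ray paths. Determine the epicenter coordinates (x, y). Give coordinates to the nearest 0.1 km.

Distance from S−P lag: d = Δt · v_P v_S / (v_P − v_S) = Δt · (6.90·3.33)/(6.90−3.33) ≈ 6.4361·Δt.
So d_YBH = 146.20, d_PKD = 76.76, d_OCWA = 98.15 km.
Circle about each station: (x + 16.1)² + (y − 76.9)² = 146.20²; (x + 69.8)² + (y − 6.0)² = 76.76²; (x + 104.7)² + (y − 11.1)² = 98.15².
Subtracting pairs of circle equations eliminates x²+y² and gives linear equations (the radical axes):
-107.4 x − 141.8 y = 14217.56
-177.2 x − 131.6 y = 16653.50
Solving the 2×2 system: x ≈ -44.6, y ≈ -66.5 km.

-44.6 km east, -66.5 km north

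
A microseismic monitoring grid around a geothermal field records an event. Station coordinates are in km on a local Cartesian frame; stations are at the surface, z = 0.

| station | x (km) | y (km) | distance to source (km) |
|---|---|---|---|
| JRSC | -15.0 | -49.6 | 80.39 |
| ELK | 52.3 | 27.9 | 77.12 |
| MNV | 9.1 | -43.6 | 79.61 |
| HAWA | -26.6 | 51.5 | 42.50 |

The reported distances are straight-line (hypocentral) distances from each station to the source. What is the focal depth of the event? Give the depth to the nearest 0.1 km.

z ≈ 31.5 km

Each station gives a sphere (x−x_i)² + (y−y_i)² + z² = d_i² (stations at z=0).
Subtracting the JRSC sphere from ELK and MNV: z² cancels, leaving linear equations in x and y:
134.6 x + 155.0 y = 1343.60
48.2 x + 12.0 y = -576.59
Solving: x ≈ -18.015, y ≈ 24.313 km (keep extra digits for the depth step; rounded: -18.0, 24.3).
Then from the JRSC sphere: z² = 80.39² − (x + 15.0)² − (y + 49.6)² with x = -18.015, y = 24.313, so z ≈ 31.470 ≈ 31.5 km.
Check against HAWA (with the unrounded solution): distance 42.46 ≈ 42.50 km. ✓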